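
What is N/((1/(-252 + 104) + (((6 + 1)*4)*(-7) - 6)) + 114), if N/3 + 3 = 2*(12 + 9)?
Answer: -17316/13025 ≈ -1.3294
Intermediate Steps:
N = 117 (N = -9 + 3*(2*(12 + 9)) = -9 + 3*(2*21) = -9 + 3*42 = -9 + 126 = 117)
N/((1/(-252 + 104) + (((6 + 1)*4)*(-7) - 6)) + 114) = 117/((1/(-252 + 104) + (((6 + 1)*4)*(-7) - 6)) + 114) = 117/((1/(-148) + ((7*4)*(-7) - 6)) + 114) = 117/((-1/148 + (28*(-7) - 6)) + 114) = 117/((-1/148 + (-196 - 6)) + 114) = 117/((-1/148 - 202) + 114) = 117/(-29897/148 + 114) = 117/(-13025/148) = 117*(-148/13025) = -17316/13025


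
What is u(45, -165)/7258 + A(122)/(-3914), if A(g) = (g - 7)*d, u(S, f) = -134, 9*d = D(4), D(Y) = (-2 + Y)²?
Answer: -5581/177057 ≈ -0.031521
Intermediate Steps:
d = 4/9 (d = (-2 + 4)²/9 = (⅑)*2² = (⅑)*4 = 4/9 ≈ 0.44444)
A(g) = -28/9 + 4*g/9 (A(g) = (g - 7)*(4/9) = (-7 + g)*(4/9) = -28/9 + 4*g/9)
u(45, -165)/7258 + A(122)/(-3914) = -134/7258 + (-28/9 + (4/9)*122)/(-3914) = -134*1/7258 + (-28/9 + 488/9)*(-1/3914) = -67/3629 + (460/9)*(-1/3914) = -67/3629 - 230/17613 = -5581/177057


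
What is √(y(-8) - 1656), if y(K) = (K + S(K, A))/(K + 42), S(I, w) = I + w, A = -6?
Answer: I*√478771/17 ≈ 40.702*I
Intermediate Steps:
y(K) = (-6 + 2*K)/(42 + K) (y(K) = (K + (K - 6))/(K + 42) = (K + (-6 + K))/(42 + K) = (-6 + 2*K)/(42 + K))
√(y(-8) - 1656) = √(2*(-3 - 8)/(42 - 8) - 1656) = √(2*(-11)/34 - 1656) = √(2*(1/34)*(-11) - 1656) = √(-11/17 - 1656) = √(-28163/17) = I*√478771/17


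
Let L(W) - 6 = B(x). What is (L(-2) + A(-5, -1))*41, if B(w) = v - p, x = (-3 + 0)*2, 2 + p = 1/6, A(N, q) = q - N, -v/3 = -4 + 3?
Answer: 3649/6 ≈ 608.17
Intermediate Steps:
v = 3 (v = -3*(-4 + 3) = -3*(-1) = 3)
p = -11/6 (p = -2 + 1/6 = -2 + 1*(⅙) = -2 + ⅙ = -11/6 ≈ -1.8333)
x = -6 (x = -3*2 = -6)
B(w) = 29/6 (B(w) = 3 - 1*(-11/6) = 3 + 11/6 = 29/6)
L(W) = 65/6 (L(W) = 6 + 29/6 = 65/6)
(L(-2) + A(-5, -1))*41 = (65/6 + (-1 - 1*(-5)))*41 = (65/6 + (-1 + 5))*41 = (65/6 + 4)*41 = (89/6)*41 = 3649/6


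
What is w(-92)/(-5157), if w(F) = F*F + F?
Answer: -8372/5157 ≈ -1.6234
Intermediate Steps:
w(F) = F + F**2 (w(F) = F**2 + F = F + F**2)
w(-92)/(-5157) = -92*(1 - 92)/(-5157) = -92*(-91)*(-1/5157) = 8372*(-1/5157) = -8372/5157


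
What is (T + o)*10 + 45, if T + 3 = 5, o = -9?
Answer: -25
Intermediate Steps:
T = 2 (T = -3 + 5 = 2)
(T + o)*10 + 45 = (2 - 9)*10 + 45 = -7*10 + 45 = -70 + 45 = -25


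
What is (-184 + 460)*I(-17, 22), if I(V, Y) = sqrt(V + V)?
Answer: 276*I*sqrt(34) ≈ 1609.3*I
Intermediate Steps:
I(V, Y) = sqrt(2)*sqrt(V) (I(V, Y) = sqrt(2*V) = sqrt(2)*sqrt(V))
(-184 + 460)*I(-17, 22) = (-184 + 460)*(sqrt(2)*sqrt(-17)) = 276*(sqrt(2)*(I*sqrt(17))) = 276*(I*sqrt(34)) = 276*I*sqrt(34)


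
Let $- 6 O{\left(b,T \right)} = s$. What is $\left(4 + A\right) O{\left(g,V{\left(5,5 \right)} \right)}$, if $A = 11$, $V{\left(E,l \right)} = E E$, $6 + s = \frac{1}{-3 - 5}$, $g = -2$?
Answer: $\frac{245}{16} \approx 15.313$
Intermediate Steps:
$s = - \frac{49}{8}$ ($s = -6 + \frac{1}{-3 - 5} = -6 + \frac{1}{-8} = -6 - \frac{1}{8} = - \frac{49}{8} \approx -6.125$)
$V{\left(E,l \right)} = E^{2}$
$O{\left(b,T \right)} = \frac{49}{48}$ ($O{\left(b,T \right)} = \left(- \frac{1}{6}\right) \left(- \frac{49}{8}\right) = \frac{49}{48}$)
$\left(4 + A\right) O{\left(g,V{\left(5,5 \right)} \right)} = \left(4 + 11\right) \frac{49}{48} = 15 \cdot \frac{49}{48} = \frac{245}{16}$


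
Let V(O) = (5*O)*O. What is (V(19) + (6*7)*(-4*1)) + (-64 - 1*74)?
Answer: 1499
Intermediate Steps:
V(O) = 5*O**2
(V(19) + (6*7)*(-4*1)) + (-64 - 1*74) = (5*19**2 + (6*7)*(-4*1)) + (-64 - 1*74) = (5*361 + 42*(-4)) + (-64 - 74) = (1805 - 168) - 138 = 1637 - 138 = 1499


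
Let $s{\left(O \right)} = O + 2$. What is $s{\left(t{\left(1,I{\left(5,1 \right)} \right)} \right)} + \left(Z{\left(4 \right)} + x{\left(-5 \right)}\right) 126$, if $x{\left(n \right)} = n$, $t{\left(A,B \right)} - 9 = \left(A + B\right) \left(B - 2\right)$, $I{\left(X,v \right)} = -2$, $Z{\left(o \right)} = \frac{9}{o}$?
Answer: $- \frac{663}{2} \approx -331.5$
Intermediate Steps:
$t{\left(A,B \right)} = 9 + \left(-2 + B\right) \left(A + B\right)$ ($t{\left(A,B \right)} = 9 + \left(A + B\right) \left(B - 2\right) = 9 + \left(A + B\right) \left(-2 + B\right) = 9 + \left(-2 + B\right) \left(A + B\right)$)
$s{\left(O \right)} = 2 + O$
$s{\left(t{\left(1,I{\left(5,1 \right)} \right)} \right)} + \left(Z{\left(4 \right)} + x{\left(-5 \right)}\right) 126 = \left(2 + \left(9 + \left(-2\right)^{2} - 2 - -4 + 1 \left(-2\right)\right)\right) + \left(\frac{9}{4} - 5\right) 126 = \left(2 + \left(9 + 4 - 2 + 4 - 2\right)\right) + \left(9 \cdot \frac{1}{4} - 5\right) 126 = \left(2 + 13\right) + \left(\frac{9}{4} - 5\right) 126 = 15 - \frac{693}{2} = - \frac{663}{2}$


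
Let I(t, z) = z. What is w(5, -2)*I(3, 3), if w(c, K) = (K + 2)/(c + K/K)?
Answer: 0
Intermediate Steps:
w(c, K) = (2 + K)/(1 + c) (w(c, K) = (2 + K)/(c + 1) = (2 + K)/(1 + c))
w(5, -2)*I(3, 3) = ((2 - 2)/(1 + 5))*3 = (0/6)*3 = ((⅙)*0)*3 = 0*3 = 0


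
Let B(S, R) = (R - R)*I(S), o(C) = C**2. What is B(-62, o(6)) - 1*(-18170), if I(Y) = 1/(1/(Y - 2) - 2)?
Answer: 18170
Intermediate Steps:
I(Y) = 1/(-2 + 1/(-2 + Y)) (I(Y) = 1/(1/(-2 + Y) - 2) = 1/(-2 + 1/(-2 + Y)))
B(S, R) = 0 (B(S, R) = (R - R)*((2 - S)/(-5 + 2*S)) = 0*((2 - S)/(-5 + 2*S)) = 0)
B(-62, o(6)) - 1*(-18170) = 0 - 1*(-18170) = 0 + 18170 = 18170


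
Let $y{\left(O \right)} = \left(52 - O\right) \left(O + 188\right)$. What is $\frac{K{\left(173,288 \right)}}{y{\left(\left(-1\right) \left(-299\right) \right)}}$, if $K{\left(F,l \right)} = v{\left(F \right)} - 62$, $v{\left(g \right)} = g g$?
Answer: $- \frac{29867}{120289} \approx -0.24829$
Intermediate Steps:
$v{\left(g \right)} = g^{2}$
$K{\left(F,l \right)} = -62 + F^{2}$ ($K{\left(F,l \right)} = F^{2} - 62 = -62 + F^{2}$)
$y{\left(O \right)} = \left(52 - O\right) \left(188 + O\right)$
$\frac{K{\left(173,288 \right)}}{y{\left(\left(-1\right) \left(-299\right) \right)}} = \frac{-62 + 173^{2}}{9776 - \left(\left(-1\right) \left(-299\right)\right)^{2} - 136 \left(\left(-1\right) \left(-299\right)\right)} = \frac{-62 + 29929}{9776 - 299^{2} - 40664} = \frac{29867}{9776 - 89401 - 40664} = \frac{29867}{-120289} = 29867 \left(- \frac{1}{120289}\right) = - \frac{29867}{120289}$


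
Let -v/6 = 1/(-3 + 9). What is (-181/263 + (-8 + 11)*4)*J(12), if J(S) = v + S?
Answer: 32725/263 ≈ 124.43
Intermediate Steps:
v = -1 (v = -6/(-3 + 9) = -6/6 = -6*1/6 = -1)
J(S) = -1 + S
(-181/263 + (-8 + 11)*4)*J(12) = (-181/263 + (-8 + 11)*4)*(-1 + 12) = (-181*1/263 + 3*4)*11 = (-181/263 + 12)*11 = (2975/263)*11 = 32725/263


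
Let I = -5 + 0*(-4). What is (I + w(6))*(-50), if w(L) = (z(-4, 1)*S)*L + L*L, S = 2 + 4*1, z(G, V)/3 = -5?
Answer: 25450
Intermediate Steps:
z(G, V) = -15 (z(G, V) = 3*(-5) = -15)
S = 6 (S = 2 + 4 = 6)
w(L) = L² - 90*L (w(L) = (-15*6)*L + L*L = -90*L + L² = L² - 90*L)
I = -5 (I = -5 + 0 = -5)
(I + w(6))*(-50) = (-5 + 6*(-90 + 6))*(-50) = (-5 + 6*(-84))*(-50) = (-5 - 504)*(-50) = -509*(-50) = 25450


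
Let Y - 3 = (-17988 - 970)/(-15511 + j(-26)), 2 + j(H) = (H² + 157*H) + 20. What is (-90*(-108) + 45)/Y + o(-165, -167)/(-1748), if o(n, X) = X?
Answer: 64520764633/26448988 ≈ 2439.4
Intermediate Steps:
j(H) = 18 + H² + 157*H (j(H) = -2 + ((H² + 157*H) + 20) = -2 + (20 + H² + 157*H) = 18 + H² + 157*H)
Y = 75655/18899 (Y = 3 + (-17988 - 970)/(-15511 + (18 + (-26)² + 157*(-26))) = 3 - 18958/(-15511 + (18 + 676 - 4082)) = 3 - 18958/(-15511 - 3388) = 3 - 18958/(-18899) = 3 - 18958*(-1/18899) = 3 + 18958/18899 = 75655/18899 ≈ 4.0031)
(-90*(-108) + 45)/Y + o(-165, -167)/(-1748) = (-90*(-108) + 45)/(75655/18899) - 167/(-1748) = (9720 + 45)*(18899/75655) - 167*(-1/1748) = 9765*(18899/75655) + 167/1748 = 36909747/15131 + 167/1748 = 64520764633/26448988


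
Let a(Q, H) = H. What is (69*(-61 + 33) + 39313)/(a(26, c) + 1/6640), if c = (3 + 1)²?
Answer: 248209840/106241 ≈ 2336.3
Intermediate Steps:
c = 16 (c = 4² = 16)
(69*(-61 + 33) + 39313)/(a(26, c) + 1/6640) = (69*(-61 + 33) + 39313)/(16 + 1/6640) = (69*(-28) + 39313)/(16 + 1/6640) = (-1932 + 39313)/(106241/6640) = 37381*(6640/106241) = 248209840/106241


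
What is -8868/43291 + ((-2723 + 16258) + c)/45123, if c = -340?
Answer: 13159537/150263061 ≈ 0.087577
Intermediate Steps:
-8868/43291 + ((-2723 + 16258) + c)/45123 = -8868/43291 + ((-2723 + 16258) - 340)/45123 = -8868*1/43291 + (13535 - 340)*(1/45123) = -8868/43291 + 13195*(1/45123) = -8868/43291 + 1015/3471 = 13159537/150263061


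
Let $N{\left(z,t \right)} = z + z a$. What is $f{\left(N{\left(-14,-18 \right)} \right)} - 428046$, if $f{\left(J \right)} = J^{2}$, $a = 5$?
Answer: $-420990$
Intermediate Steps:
$N{\left(z,t \right)} = 6 z$ ($N{\left(z,t \right)} = z + z 5 = z + 5 z = 6 z$)
$f{\left(N{\left(-14,-18 \right)} \right)} - 428046 = \left(6 \left(-14\right)\right)^{2} - 428046 = \left(-84\right)^{2} - 428046 = 7056 - 428046 = -420990$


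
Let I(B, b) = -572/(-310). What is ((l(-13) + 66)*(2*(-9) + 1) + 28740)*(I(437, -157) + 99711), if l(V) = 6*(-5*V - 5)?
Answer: 332262145518/155 ≈ 2.1436e+9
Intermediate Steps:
I(B, b) = 286/155 (I(B, b) = -572*(-1/310) = 286/155)
l(V) = -30 - 30*V (l(V) = 6*(-5 - 5*V) = -30 - 30*V)
((l(-13) + 66)*(2*(-9) + 1) + 28740)*(I(437, -157) + 99711) = (((-30 - 30*(-13)) + 66)*(2*(-9) + 1) + 28740)*(286/155 + 99711) = (((-30 + 390) + 66)*(-18 + 1) + 28740)*(15455491/155) = ((360 + 66)*(-17) + 28740)*(15455491/155) = (426*(-17) + 28740)*(15455491/155) = (-7242 + 28740)*(15455491/155) = 21498*(15455491/155) = 332262145518/155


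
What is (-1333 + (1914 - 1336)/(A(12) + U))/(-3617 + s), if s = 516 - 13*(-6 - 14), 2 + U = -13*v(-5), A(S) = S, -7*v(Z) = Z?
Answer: 873/4735 ≈ 0.18437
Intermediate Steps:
v(Z) = -Z/7
U = -79/7 (U = -2 - (-13)*(-5)/7 = -2 - 13*5/7 = -2 - 65/7 = -79/7 ≈ -11.286)
s = 776 (s = 516 - 13*(-20) = 516 + 260 = 776)
(-1333 + (1914 - 1336)/(A(12) + U))/(-3617 + s) = (-1333 + (1914 - 1336)/(12 - 79/7))/(-3617 + 776) = (-1333 + 578/(5/7))/(-2841) = (-1333 + 578*(7/5))*(-1/2841) = (-1333 + 4046/5)*(-1/2841) = -2619/5*(-1/2841) = 873/4735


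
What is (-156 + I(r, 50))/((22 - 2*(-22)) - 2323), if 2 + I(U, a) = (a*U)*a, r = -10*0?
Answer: 158/2257 ≈ 0.070004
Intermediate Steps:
r = 0
I(U, a) = -2 + U*a² (I(U, a) = -2 + (a*U)*a = -2 + (U*a)*a = -2 + U*a²)
(-156 + I(r, 50))/((22 - 2*(-22)) - 2323) = (-156 + (-2 + 0*50²))/((22 - 2*(-22)) - 2323) = (-156 + (-2 + 0*2500))/((22 + 44) - 2323) = (-156 + (-2 + 0))/(66 - 2323) = (-156 - 2)/(-2257) = -158*(-1/2257) = 158/2257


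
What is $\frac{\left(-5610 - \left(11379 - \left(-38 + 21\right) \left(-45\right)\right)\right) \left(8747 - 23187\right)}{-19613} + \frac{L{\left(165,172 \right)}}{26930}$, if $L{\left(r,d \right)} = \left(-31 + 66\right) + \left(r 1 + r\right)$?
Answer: $- \frac{1261801348411}{105635618} \approx -11945.0$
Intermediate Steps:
$L{\left(r,d \right)} = 35 + 2 r$ ($L{\left(r,d \right)} = 35 + \left(r + r\right) = 35 + 2 r$)
$\frac{\left(-5610 - \left(11379 - \left(-38 + 21\right) \left(-45\right)\right)\right) \left(8747 - 23187\right)}{-19613} + \frac{L{\left(165,172 \right)}}{26930} = \frac{\left(-5610 - \left(11379 - \left(-38 + 21\right) \left(-45\right)\right)\right) \left(8747 - 23187\right)}{-19613} + \frac{35 + 2 \cdot 165}{26930} = \left(-5610 - 10614\right) \left(-14440\right) \left(- \frac{1}{19613}\right) + \left(35 + 330\right) \frac{1}{26930} = \left(-5610 + \left(765 - 11379\right)\right) \left(-14440\right) \left(- \frac{1}{19613}\right) + 365 \cdot \frac{1}{26930} = \left(-5610 - 10614\right) \left(-14440\right) \left(- \frac{1}{19613}\right) + \frac{73}{5386} = \left(-16224\right) \left(-14440\right) \left(- \frac{1}{19613}\right) + \frac{73}{5386} = 234274560 \left(- \frac{1}{19613}\right) + \frac{73}{5386} = - \frac{234274560}{19613} + \frac{73}{5386} = - \frac{1261801348411}{105635618}$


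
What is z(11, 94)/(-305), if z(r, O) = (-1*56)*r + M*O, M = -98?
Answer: 9828/305 ≈ 32.223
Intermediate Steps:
z(r, O) = -98*O - 56*r (z(r, O) = (-1*56)*r - 98*O = -56*r - 98*O = -98*O - 56*r)
z(11, 94)/(-305) = (-98*94 - 56*11)/(-305) = (-9212 - 616)*(-1/305) = -9828*(-1/305) = 9828/305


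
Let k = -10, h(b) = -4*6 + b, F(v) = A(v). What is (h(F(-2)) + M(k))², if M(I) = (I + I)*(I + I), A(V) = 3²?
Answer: 148225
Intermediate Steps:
A(V) = 9
F(v) = 9
h(b) = -24 + b
M(I) = 4*I² (M(I) = (2*I)*(2*I) = 4*I²)
(h(F(-2)) + M(k))² = ((-24 + 9) + 4*(-10)²)² = (-15 + 4*100)² = (-15 + 400)² = 385² = 148225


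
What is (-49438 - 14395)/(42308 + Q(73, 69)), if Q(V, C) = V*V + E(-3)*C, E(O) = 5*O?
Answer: -63833/46602 ≈ -1.3697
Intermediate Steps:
Q(V, C) = V² - 15*C (Q(V, C) = V*V + (5*(-3))*C = V² - 15*C)
(-49438 - 14395)/(42308 + Q(73, 69)) = (-49438 - 14395)/(42308 + (73² - 15*69)) = -63833/(42308 + (5329 - 1035)) = -63833/(42308 + 4294) = -63833/46602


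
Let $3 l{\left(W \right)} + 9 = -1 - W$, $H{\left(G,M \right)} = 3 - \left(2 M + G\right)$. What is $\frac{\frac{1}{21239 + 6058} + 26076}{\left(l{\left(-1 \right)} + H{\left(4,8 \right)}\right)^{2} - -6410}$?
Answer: $\frac{711796573}{185892570} \approx 3.8291$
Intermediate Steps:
$H{\left(G,M \right)} = 3 - G - 2 M$ ($H{\left(G,M \right)} = 3 - \left(G + 2 M\right) = 3 - G - 2 M$)
$l{\left(W \right)} = - \frac{10}{3} - \frac{W}{3}$ ($l{\left(W \right)} = -3 + \frac{-1 - W}{3} = -3 - \left(\frac{1}{3} + \frac{W}{3}\right) = - \frac{10}{3} - \frac{W}{3}$)
$\frac{\frac{1}{21239 + 6058} + 26076}{\left(l{\left(-1 \right)} + H{\left(4,8 \right)}\right)^{2} - -6410} = \frac{\frac{1}{21239 + 6058} + 26076}{\left(\left(- \frac{10}{3} - - \frac{1}{3}\right) - 17\right)^{2} - -6410} = \frac{\frac{1}{27297} + 26076}{\left(\left(- \frac{10}{3} + \frac{1}{3}\right) - 17\right)^{2} + 6410} = \frac{\frac{1}{27297} + 26076}{\left(-3 - 17\right)^{2} + 6410} = \frac{711796573}{27297 \left(\left(-20\right)^{2} + 6410\right)} = \frac{711796573}{27297 \left(400 + 6410\right)} = \frac{711796573}{27297 \cdot 6810} = \frac{711796573}{27297} \cdot \frac{1}{6810} = \frac{711796573}{185892570}$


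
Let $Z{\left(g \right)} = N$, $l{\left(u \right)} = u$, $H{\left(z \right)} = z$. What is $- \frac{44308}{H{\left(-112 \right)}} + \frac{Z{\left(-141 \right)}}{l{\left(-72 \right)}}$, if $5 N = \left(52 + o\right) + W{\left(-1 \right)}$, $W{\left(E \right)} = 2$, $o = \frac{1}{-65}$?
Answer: $\frac{64775887}{163800} \approx 395.46$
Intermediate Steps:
$o = - \frac{1}{65} \approx -0.015385$
$N = \frac{3509}{325}$ ($N = \frac{\left(52 - \frac{1}{65}\right) + 2}{5} = \frac{\frac{3379}{65} + 2}{5} = \frac{1}{5} \cdot \frac{3509}{65} = \frac{3509}{325} \approx 10.797$)
$Z{\left(g \right)} = \frac{3509}{325}$
$- \frac{44308}{H{\left(-112 \right)}} + \frac{Z{\left(-141 \right)}}{l{\left(-72 \right)}} = - \frac{44308}{-112} + \frac{3509}{325 \left(-72\right)} = \left(-44308\right) \left(- \frac{1}{112}\right) + \frac{3509}{325} \left(- \frac{1}{72}\right) = \frac{11077}{28} - \frac{3509}{23400} = \frac{64775887}{163800}$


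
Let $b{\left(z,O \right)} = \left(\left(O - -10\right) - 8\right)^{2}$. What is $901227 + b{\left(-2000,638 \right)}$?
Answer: $1310827$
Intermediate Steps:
$b{\left(z,O \right)} = \left(2 + O\right)^{2}$ ($b{\left(z,O \right)} = \left(\left(O + 10\right) - 8\right)^{2} = \left(\left(10 + O\right) - 8\right)^{2} = \left(2 + O\right)^{2}$)
$901227 + b{\left(-2000,638 \right)} = 901227 + \left(2 + 638\right)^{2} = 901227 + 640^{2} = 901227 + 409600 = 1310827$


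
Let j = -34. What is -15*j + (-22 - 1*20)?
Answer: 468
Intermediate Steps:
-15*j + (-22 - 1*20) = -15*(-34) + (-22 - 1*20) = 510 + (-22 - 20) = 510 - 42 = 468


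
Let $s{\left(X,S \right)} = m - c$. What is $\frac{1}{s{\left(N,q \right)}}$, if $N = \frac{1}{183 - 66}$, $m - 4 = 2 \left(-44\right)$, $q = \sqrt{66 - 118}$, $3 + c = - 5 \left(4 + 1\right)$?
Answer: $- \frac{1}{56} \approx -0.017857$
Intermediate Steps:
$c = -28$ ($c = -3 - 5 \left(4 + 1\right) = -3 - 25 = -28$)
$q = 2 i \sqrt{13}$ ($q = \sqrt{-52} = 2 i \sqrt{13} \approx 7.2111 i$)
$m = -84$ ($m = 4 + 2 \left(-44\right) = 4 - 88 = -84$)
$N = \frac{1}{117} \approx 0.008547$
$s{\left(X,S \right)} = -56$ ($s{\left(X,S \right)} = -84 - -28 = -84 + 28 = -56$)
$\frac{1}{s{\left(N,q \right)}} = \frac{1}{-56} = - \frac{1}{56}$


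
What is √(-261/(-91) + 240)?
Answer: √2011191/91 ≈ 15.584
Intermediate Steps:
√(-261/(-91) + 240) = √(-261*(-1/91) + 240) = √(261/91 + 240) = √(22101/91) = √2011191/91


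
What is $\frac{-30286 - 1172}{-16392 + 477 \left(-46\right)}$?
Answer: $\frac{5243}{6389} \approx 0.82063$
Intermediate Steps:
$\frac{-30286 - 1172}{-16392 + 477 \left(-46\right)} = - \frac{31458}{-16392 - 21942} = - \frac{31458}{-38334} = \left(-31458\right) \left(- \frac{1}{38334}\right) = \frac{5243}{6389}$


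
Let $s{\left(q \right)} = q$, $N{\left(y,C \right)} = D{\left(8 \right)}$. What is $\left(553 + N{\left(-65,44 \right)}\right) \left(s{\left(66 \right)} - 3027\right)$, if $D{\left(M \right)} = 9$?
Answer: $-1664082$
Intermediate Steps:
$N{\left(y,C \right)} = 9$
$\left(553 + N{\left(-65,44 \right)}\right) \left(s{\left(66 \right)} - 3027\right) = \left(553 + 9\right) \left(66 - 3027\right) = 562 \left(66 - 3027\right) = 562 \left(-2961\right) = -1664082$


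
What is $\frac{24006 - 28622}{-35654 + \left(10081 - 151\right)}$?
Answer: $\frac{1154}{6431} \approx 0.17944$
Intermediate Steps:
$\frac{24006 - 28622}{-35654 + \left(10081 - 151\right)} = - \frac{4616}{-35654 + 9930} = - \frac{4616}{-25724} = \left(-4616\right) \left(- \frac{1}{25724}\right) = \frac{1154}{6431}$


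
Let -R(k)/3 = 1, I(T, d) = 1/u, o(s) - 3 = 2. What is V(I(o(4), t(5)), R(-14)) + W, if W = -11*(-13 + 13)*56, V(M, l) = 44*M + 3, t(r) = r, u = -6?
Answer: -13/3 ≈ -4.3333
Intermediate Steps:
o(s) = 5 (o(s) = 3 + 2 = 5)
I(T, d) = -⅙ (I(T, d) = 1/(-6) = -⅙)
R(k) = -3 (R(k) = -3*1 = -3)
V(M, l) = 3 + 44*M
W = 0 (W = -11*0*56 = 0*56 = 0)
V(I(o(4), t(5)), R(-14)) + W = (3 + 44*(-⅙)) + 0 = (3 - 22/3) + 0 = -13/3 + 0 = -13/3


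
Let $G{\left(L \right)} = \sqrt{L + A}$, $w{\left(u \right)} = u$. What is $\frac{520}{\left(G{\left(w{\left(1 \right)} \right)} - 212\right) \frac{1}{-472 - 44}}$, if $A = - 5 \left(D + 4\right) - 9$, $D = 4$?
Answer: $\frac{888810}{703} + \frac{16770 i \sqrt{3}}{703} \approx 1264.3 + 41.318 i$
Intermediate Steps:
$A = -49$ ($A = - 5 \left(4 + 4\right) - 9 = \left(-5\right) 8 - 9 = -40 - 9 = -49$)
$G{\left(L \right)} = \sqrt{-49 + L}$ ($G{\left(L \right)} = \sqrt{L - 49} = \sqrt{-49 + L}$)
$\frac{520}{\left(G{\left(w{\left(1 \right)} \right)} - 212\right) \frac{1}{-472 - 44}} = \frac{520}{\left(\sqrt{-49 + 1} - 212\right) \frac{1}{-472 - 44}} = \frac{520}{\left(\sqrt{-48} - 212\right) \frac{1}{-516}} = \frac{520}{\left(4 i \sqrt{3} - 212\right) \left(- \frac{1}{516}\right)} = \frac{520}{\left(-212 + 4 i \sqrt{3}\right) \left(- \frac{1}{516}\right)} = \frac{520}{\frac{53}{129} - \frac{i \sqrt{3}}{129}}$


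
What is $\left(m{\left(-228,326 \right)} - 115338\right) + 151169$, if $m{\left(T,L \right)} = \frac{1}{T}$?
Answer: $\frac{8169467}{228} \approx 35831.0$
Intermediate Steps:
$\left(m{\left(-228,326 \right)} - 115338\right) + 151169 = \left(\frac{1}{-228} - 115338\right) + 151169 = \left(- \frac{1}{228} - 115338\right) + 151169 = - \frac{26297065}{228} + 151169 = \frac{8169467}{228}$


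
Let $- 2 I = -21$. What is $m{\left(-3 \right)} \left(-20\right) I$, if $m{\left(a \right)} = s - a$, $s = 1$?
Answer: $-840$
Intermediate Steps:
$I = \frac{21}{2}$ ($I = \left(- \frac{1}{2}\right) \left(-21\right) = \frac{21}{2} \approx 10.5$)
$m{\left(a \right)} = 1 - a$
$m{\left(-3 \right)} \left(-20\right) I = \left(1 - -3\right) \left(-20\right) \frac{21}{2} = \left(1 + 3\right) \left(-20\right) \frac{21}{2} = 4 \left(-20\right) \frac{21}{2} = \left(-80\right) \frac{21}{2} = -840$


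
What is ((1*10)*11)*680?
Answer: 74800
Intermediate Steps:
((1*10)*11)*680 = (10*11)*680 = 110*680 = 74800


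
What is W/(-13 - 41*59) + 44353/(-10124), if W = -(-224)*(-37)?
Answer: -93589/96178 ≈ -0.97308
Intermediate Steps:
W = -8288 (W = -4*2072 = -8288)
W/(-13 - 41*59) + 44353/(-10124) = -8288/(-13 - 41*59) + 44353/(-10124) = -8288/(-13 - 2419) + 44353*(-1/10124) = -8288/(-2432) - 44353/10124 = -8288*(-1/2432) - 44353/10124 = 259/76 - 44353/10124 = -93589/96178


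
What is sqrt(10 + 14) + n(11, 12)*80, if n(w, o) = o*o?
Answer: 11520 + 2*sqrt(6) ≈ 11525.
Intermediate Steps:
n(w, o) = o**2
sqrt(10 + 14) + n(11, 12)*80 = sqrt(10 + 14) + 12**2*80 = sqrt(24) + 144*80 = 2*sqrt(6) + 11520 = 11520 + 2*sqrt(6)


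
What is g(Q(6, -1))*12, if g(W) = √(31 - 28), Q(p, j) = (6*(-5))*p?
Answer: 12*√3 ≈ 20.785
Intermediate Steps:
Q(p, j) = -30*p
g(W) = √3
g(Q(6, -1))*12 = √3*12 = 12*√3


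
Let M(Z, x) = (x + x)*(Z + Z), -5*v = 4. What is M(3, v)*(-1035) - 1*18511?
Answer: -8575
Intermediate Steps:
v = -⅘ (v = -⅕*4 = -⅘ ≈ -0.80000)
M(Z, x) = 4*Z*x (M(Z, x) = (2*x)*(2*Z) = 4*Z*x)
M(3, v)*(-1035) - 1*18511 = (4*3*(-⅘))*(-1035) - 1*18511 = -48/5*(-1035) - 18511 = 9936 - 18511 = -8575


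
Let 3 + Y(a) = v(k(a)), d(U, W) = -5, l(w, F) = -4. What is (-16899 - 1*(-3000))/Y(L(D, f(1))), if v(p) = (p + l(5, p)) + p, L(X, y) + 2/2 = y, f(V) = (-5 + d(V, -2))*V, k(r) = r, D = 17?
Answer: 13899/29 ≈ 479.28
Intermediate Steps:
f(V) = -10*V (f(V) = (-5 - 5)*V = -10*V)
L(X, y) = -1 + y
v(p) = -4 + 2*p (v(p) = (p - 4) + p = (-4 + p) + p = -4 + 2*p)
Y(a) = -7 + 2*a (Y(a) = -3 + (-4 + 2*a) = -7 + 2*a)
(-16899 - 1*(-3000))/Y(L(D, f(1))) = (-16899 - 1*(-3000))/(-7 + 2*(-1 - 10*1)) = (-16899 + 3000)/(-7 + 2*(-1 - 10)) = -13899/(-7 + 2*(-11)) = -13899/(-7 - 22) = -13899/(-29) = -13899*(-1/29) = 13899/29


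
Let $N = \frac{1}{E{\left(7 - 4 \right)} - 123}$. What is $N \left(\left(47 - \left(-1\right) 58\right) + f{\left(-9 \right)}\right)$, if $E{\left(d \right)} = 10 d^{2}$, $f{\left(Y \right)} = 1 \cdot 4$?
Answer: $- \frac{109}{33} \approx -3.303$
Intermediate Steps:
$f{\left(Y \right)} = 4$
$N = - \frac{1}{33}$ ($N = \frac{1}{10 \left(7 - 4\right)^{2} - 123} = \frac{1}{10 \cdot 3^{2} - 123} = \frac{1}{10 \cdot 9 - 123} = \frac{1}{90 - 123} = \frac{1}{-33} = - \frac{1}{33} \approx -0.030303$)
$N \left(\left(47 - \left(-1\right) 58\right) + f{\left(-9 \right)}\right) = - \frac{\left(47 - \left(-1\right) 58\right) + 4}{33} = - \frac{\left(47 - -58\right) + 4}{33} = - \frac{\left(47 + 58\right) + 4}{33} = - \frac{105 + 4}{33} = \left(- \frac{1}{33}\right) 109 = - \frac{109}{33}$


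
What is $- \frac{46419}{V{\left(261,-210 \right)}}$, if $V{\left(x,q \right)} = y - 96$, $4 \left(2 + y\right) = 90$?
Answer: $\frac{92838}{151} \approx 614.82$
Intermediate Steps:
$y = \frac{41}{2}$ ($y = -2 + \frac{1}{4} \cdot 90 = -2 + \frac{45}{2} = \frac{41}{2} \approx 20.5$)
$V{\left(x,q \right)} = - \frac{151}{2}$ ($V{\left(x,q \right)} = \frac{41}{2} - 96 = - \frac{151}{2}$)
$- \frac{46419}{V{\left(261,-210 \right)}} = - \frac{46419}{- \frac{151}{2}} = \left(-46419\right) \left(- \frac{2}{151}\right) = \frac{92838}{151}$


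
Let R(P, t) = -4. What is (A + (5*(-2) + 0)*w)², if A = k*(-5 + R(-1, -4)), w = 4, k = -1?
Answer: 961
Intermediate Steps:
A = 9 (A = -(-5 - 4) = -1*(-9) = 9)
(A + (5*(-2) + 0)*w)² = (9 + (5*(-2) + 0)*4)² = (9 + (-10 + 0)*4)² = (9 - 10*4)² = (9 - 40)² = (-31)² = 961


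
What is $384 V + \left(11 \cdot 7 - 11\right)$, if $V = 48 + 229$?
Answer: $106434$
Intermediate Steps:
$V = 277$
$384 V + \left(11 \cdot 7 - 11\right) = 384 \cdot 277 + \left(11 \cdot 7 - 11\right) = 106368 + \left(77 - 11\right) = 106368 + 66 = 106434$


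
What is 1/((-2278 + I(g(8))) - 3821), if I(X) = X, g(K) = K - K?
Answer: -1/6099 ≈ -0.00016396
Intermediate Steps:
g(K) = 0
1/((-2278 + I(g(8))) - 3821) = 1/((-2278 + 0) - 3821) = 1/(-2278 - 3821) = 1/(-6099) = -1/6099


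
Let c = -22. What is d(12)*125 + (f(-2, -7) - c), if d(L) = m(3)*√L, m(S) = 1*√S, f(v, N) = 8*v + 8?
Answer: 764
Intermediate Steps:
f(v, N) = 8 + 8*v
m(S) = √S
d(L) = √3*√L
d(12)*125 + (f(-2, -7) - c) = (√3*√12)*125 + ((8 + 8*(-2)) - 1*(-22)) = (√3*(2*√3))*125 + ((8 - 16) + 22) = 6*125 + (-8 + 22) = 750 + 14 = 764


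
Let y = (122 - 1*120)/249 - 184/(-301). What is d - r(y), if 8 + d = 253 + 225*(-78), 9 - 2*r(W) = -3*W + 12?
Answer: -864633099/49966 ≈ -17304.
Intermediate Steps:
y = 46418/74949 (y = (122 - 120)*(1/249) - 184*(-1/301) = 2*(1/249) + 184/301 = 2/249 + 184/301 = 46418/74949 ≈ 0.61933)
r(W) = -3/2 + 3*W/2 (r(W) = 9/2 - (-3*W + 12)/2 = 9/2 - (12 - 3*W)/2 = 9/2 + (-6 + 3*W/2) = -3/2 + 3*W/2)
d = -17305 (d = -8 + (253 + 225*(-78)) = -8 + (253 - 17550) = -8 - 17297 = -17305)
d - r(y) = -17305 - (-3/2 + (3/2)*(46418/74949)) = -17305 - (-3/2 + 23209/24983) = -17305 - 1*(-28531/49966) = -17305 + 28531/49966 = -864633099/49966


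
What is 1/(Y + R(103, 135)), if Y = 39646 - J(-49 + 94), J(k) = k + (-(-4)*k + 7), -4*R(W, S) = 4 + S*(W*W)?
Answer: -4/1274563 ≈ -3.1383e-6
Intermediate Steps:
R(W, S) = -1 - S*W²/4 (R(W, S) = -(4 + S*(W*W))/4 = -(4 + S*W²)/4 = -1 - S*W²/4)
J(k) = 7 + 5*k (J(k) = k + (4*k + 7) = k + (7 + 4*k) = 7 + 5*k)
Y = 39414 (Y = 39646 - (7 + 5*(-49 + 94)) = 39646 - (7 + 5*45) = 39646 - (7 + 225) = 39646 - 1*232 = 39646 - 232 = 39414)
1/(Y + R(103, 135)) = 1/(39414 + (-1 - ¼*135*103²)) = 1/(39414 + (-1 - ¼*135*10609)) = 1/(39414 + (-1 - 1432215/4)) = 1/(39414 - 1432219/4) = 1/(-1274563/4) = -4/1274563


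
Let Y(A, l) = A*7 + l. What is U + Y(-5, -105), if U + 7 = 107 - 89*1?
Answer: -129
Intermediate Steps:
Y(A, l) = l + 7*A (Y(A, l) = 7*A + l = l + 7*A)
U = 11 (U = -7 + (107 - 89*1) = -7 + (107 - 89) = -7 + 18 = 11)
U + Y(-5, -105) = 11 + (-105 + 7*(-5)) = 11 + (-105 - 35) = 11 - 140 = -129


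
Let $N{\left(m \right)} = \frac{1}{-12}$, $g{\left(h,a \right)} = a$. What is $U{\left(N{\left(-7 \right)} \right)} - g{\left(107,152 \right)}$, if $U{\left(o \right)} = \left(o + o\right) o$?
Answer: $- \frac{10943}{72} \approx -151.99$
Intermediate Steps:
$N{\left(m \right)} = - \frac{1}{12}$
$U{\left(o \right)} = 2 o^{2}$ ($U{\left(o \right)} = 2 o o = 2 o^{2}$)
$U{\left(N{\left(-7 \right)} \right)} - g{\left(107,152 \right)} = 2 \left(- \frac{1}{12}\right)^{2} - 152 = 2 \cdot \frac{1}{144} - 152 = \frac{1}{72} - 152 = - \frac{10943}{72}$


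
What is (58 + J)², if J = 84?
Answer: 20164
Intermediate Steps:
(58 + J)² = (58 + 84)² = 142² = 20164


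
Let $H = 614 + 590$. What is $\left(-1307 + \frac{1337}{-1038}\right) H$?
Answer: $- \frac{817517806}{519} \approx -1.5752 \cdot 10^{6}$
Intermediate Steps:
$H = 1204$
$\left(-1307 + \frac{1337}{-1038}\right) H = \left(-1307 + \frac{1337}{-1038}\right) 1204 = \left(-1307 + 1337 \left(- \frac{1}{1038}\right)\right) 1204 = \left(-1307 - \frac{1337}{1038}\right) 1204 = \left(- \frac{1358003}{1038}\right) 1204 = - \frac{817517806}{519}$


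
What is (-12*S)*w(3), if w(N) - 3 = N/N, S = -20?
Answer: 960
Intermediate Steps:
w(N) = 4 (w(N) = 3 + N/N = 3 + 1 = 4)
(-12*S)*w(3) = -12*(-20)*4 = 240*4 = 960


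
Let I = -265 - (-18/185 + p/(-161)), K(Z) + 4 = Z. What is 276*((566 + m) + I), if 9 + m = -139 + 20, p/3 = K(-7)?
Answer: 61795176/1295 ≈ 47718.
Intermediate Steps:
K(Z) = -4 + Z
p = -33 (p = 3*(-4 - 7) = 3*(-11) = -33)
m = -128 (m = -9 + (-139 + 20) = -9 - 119 = -128)
I = -7896232/29785 (I = -265 - (-18/185 - 33/(-161)) = -265 - (-18*1/185 - 33*(-1/161)) = -265 - (-18/185 + 33/161) = -265 - 1*3207/29785 = -265 - 3207/29785 = -7896232/29785 ≈ -265.11)
276*((566 + m) + I) = 276*((566 - 128) - 7896232/29785) = 276*(438 - 7896232/29785) = 276*(5149598/29785) = 61795176/1295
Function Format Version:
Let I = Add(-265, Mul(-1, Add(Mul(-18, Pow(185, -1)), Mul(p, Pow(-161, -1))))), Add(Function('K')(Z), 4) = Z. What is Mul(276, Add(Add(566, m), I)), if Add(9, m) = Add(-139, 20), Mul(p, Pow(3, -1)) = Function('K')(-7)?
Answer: Rational(61795176, 1295) ≈ 47718.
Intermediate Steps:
Function('K')(Z) = Add(-4, Z)
p = -33 (p = Mul(3, Add(-4, -7)) = Mul(3, -11) = -33)
m = -128 (m = Add(-9, Add(-139, 20)) = Add(-9, -119) = -128)
I = Rational(-7896232, 29785) (I = Add(-265, Mul(-1, Add(Mul(-18, Pow(185, -1)), Mul(-33, Pow(-161, -1))))) = Add(-265, Mul(-1, Add(Mul(-18, Rational(1, 185)), Mul(-33, Rational(-1, 161))))) = Add(-265, Mul(-1, Add(Rational(-18, 185), Rational(33, 161)))) = Add(-265, Mul(-1, Rational(3207, 29785))) = Add(-265, Rational(-3207, 29785)) = Rational(-7896232, 29785) ≈ -265.11)
Mul(276, Add(Add(566, m), I)) = Mul(276, Add(Add(566, -128), Rational(-7896232, 29785))) = Mul(276, Add(438, Rational(-7896232, 29785))) = Mul(276, Rational(5149598, 29785)) = Rational(61795176, 1295)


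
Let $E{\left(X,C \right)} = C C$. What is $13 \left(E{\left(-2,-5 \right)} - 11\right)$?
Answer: $182$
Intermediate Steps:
$E{\left(X,C \right)} = C^{2}$
$13 \left(E{\left(-2,-5 \right)} - 11\right) = 13 \left(\left(-5\right)^{2} - 11\right) = 13 \left(25 - 11\right) = 13 \cdot 14 = 182$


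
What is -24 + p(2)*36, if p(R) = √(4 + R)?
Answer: -24 + 36*√6 ≈ 64.182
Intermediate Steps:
-24 + p(2)*36 = -24 + √(4 + 2)*36 = -24 + √6*36 = -24 + 36*√6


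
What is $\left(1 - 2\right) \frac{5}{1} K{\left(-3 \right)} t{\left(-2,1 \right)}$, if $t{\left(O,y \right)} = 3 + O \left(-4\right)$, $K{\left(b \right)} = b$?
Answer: $165$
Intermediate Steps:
$t{\left(O,y \right)} = 3 - 4 O$
$\left(1 - 2\right) \frac{5}{1} K{\left(-3 \right)} t{\left(-2,1 \right)} = \left(1 - 2\right) \frac{5}{1} \left(-3\right) \left(3 - -8\right) = - 5 \cdot 1 \left(-3\right) \left(3 + 8\right) = \left(-1\right) 5 \left(-3\right) 11 = \left(-5\right) \left(-3\right) 11 = 15 \cdot 11 = 165$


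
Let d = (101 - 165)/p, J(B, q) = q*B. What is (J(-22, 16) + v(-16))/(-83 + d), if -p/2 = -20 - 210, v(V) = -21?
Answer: 42895/9561 ≈ 4.4865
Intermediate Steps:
J(B, q) = B*q
p = 460 (p = -2*(-20 - 210) = -2*(-230) = 460)
d = -16/115 (d = (101 - 165)/460 = -64*1/460 = -16/115 ≈ -0.13913)
(J(-22, 16) + v(-16))/(-83 + d) = (-22*16 - 21)/(-83 - 16/115) = (-352 - 21)/(-9561/115) = -373*(-115/9561) = 42895/9561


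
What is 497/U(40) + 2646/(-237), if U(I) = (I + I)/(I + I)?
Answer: 38381/79 ≈ 485.84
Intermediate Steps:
U(I) = 1 (U(I) = (2*I)/((2*I)) = (2*I)*(1/(2*I)) = 1)
497/U(40) + 2646/(-237) = 497/1 + 2646/(-237) = 497*1 + 2646*(-1/237) = 497 - 882/79 = 38381/79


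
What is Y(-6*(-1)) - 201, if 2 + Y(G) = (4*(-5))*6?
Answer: -323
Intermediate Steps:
Y(G) = -122 (Y(G) = -2 + (4*(-5))*6 = -2 - 20*6 = -2 - 120 = -122)
Y(-6*(-1)) - 201 = -122 - 201 = -323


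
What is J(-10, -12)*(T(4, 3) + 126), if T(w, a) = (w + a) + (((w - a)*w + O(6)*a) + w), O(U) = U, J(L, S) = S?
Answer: -1908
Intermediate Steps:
T(w, a) = 2*w + 7*a + w*(w - a) (T(w, a) = (w + a) + (((w - a)*w + 6*a) + w) = (a + w) + ((w*(w - a) + 6*a) + w) = (a + w) + ((6*a + w*(w - a)) + w) = (a + w) + (w + 6*a + w*(w - a)) = 2*w + 7*a + w*(w - a))
J(-10, -12)*(T(4, 3) + 126) = -12*((4² + 2*4 + 7*3 - 1*3*4) + 126) = -12*((16 + 8 + 21 - 12) + 126) = -12*(33 + 126) = -12*159 = -1908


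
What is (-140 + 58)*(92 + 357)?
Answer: -36818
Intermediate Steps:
(-140 + 58)*(92 + 357) = -82*449 = -36818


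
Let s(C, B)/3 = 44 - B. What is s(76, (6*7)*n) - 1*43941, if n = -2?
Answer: -43557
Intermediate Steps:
s(C, B) = 132 - 3*B (s(C, B) = 3*(44 - B) = 132 - 3*B)
s(76, (6*7)*n) - 1*43941 = (132 - 3*6*7*(-2)) - 1*43941 = (132 - 126*(-2)) - 43941 = (132 - 3*(-84)) - 43941 = (132 + 252) - 43941 = 384 - 43941 = -43557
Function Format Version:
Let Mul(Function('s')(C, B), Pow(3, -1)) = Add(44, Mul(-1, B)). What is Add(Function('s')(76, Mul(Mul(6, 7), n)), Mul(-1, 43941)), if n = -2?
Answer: -43557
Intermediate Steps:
Function('s')(C, B) = Add(132, Mul(-3, B)) (Function('s')(C, B) = Mul(3, Add(44, Mul(-1, B))) = Add(132, Mul(-3, B)))
Add(Function('s')(76, Mul(Mul(6, 7), n)), Mul(-1, 43941)) = Add(Add(132, Mul(-3, Mul(Mul(6, 7), -2))), Mul(-1, 43941)) = Add(Add(132, Mul(-3, Mul(42, -2))), -43941) = Add(Add(132, Mul(-3, -84)), -43941) = Add(Add(132, 252), -43941) = Add(384, -43941) = -43557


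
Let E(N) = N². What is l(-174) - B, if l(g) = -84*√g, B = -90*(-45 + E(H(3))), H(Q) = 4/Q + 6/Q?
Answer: -3050 - 84*I*√174 ≈ -3050.0 - 1108.0*I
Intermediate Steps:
H(Q) = 10/Q
B = 3050 (B = -90*(-45 + (10/3)²) = -90*(-45 + 100/9) = -90*(-305/9) = 3050)
l(-174) - B = -84*I*√174 - 1*3050 = -84*I*√174 - 3050 = -3050 - 84*I*√174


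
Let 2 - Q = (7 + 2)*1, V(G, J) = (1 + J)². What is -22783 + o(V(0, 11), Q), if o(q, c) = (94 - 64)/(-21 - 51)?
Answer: -273401/12 ≈ -22783.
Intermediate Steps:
Q = -7 (Q = 2 - (7 + 2) = 2 - 9 = -7)
o(q, c) = -5/12 (o(q, c) = 30/(-72) = 30*(-1/72) = -5/12)
-22783 + o(V(0, 11), Q) = -22783 - 5/12 = -273401/12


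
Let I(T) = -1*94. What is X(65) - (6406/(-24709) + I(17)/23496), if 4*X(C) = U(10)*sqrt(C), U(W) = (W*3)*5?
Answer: 76419011/290281332 + 75*sqrt(65)/2 ≈ 302.60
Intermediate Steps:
I(T) = -94
U(W) = 15*W (U(W) = (3*W)*5 = 15*W)
X(C) = 75*sqrt(C)/2 (X(C) = ((15*10)*sqrt(C))/4 = (150*sqrt(C))/4 = 75*sqrt(C)/2)
X(65) - (6406/(-24709) + I(17)/23496) = 75*sqrt(65)/2 - (6406/(-24709) - 94/23496) = 75*sqrt(65)/2 - (6406*(-1/24709) - 94*1/23496) = 75*sqrt(65)/2 - (-6406/24709 - 47/11748) = 75*sqrt(65)/2 - 1*(-76419011/290281332) = 75*sqrt(65)/2 + 76419011/290281332 = 76419011/290281332 + 75*sqrt(65)/2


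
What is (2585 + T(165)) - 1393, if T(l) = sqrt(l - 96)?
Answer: 1192 + sqrt(69) ≈ 1200.3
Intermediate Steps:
T(l) = sqrt(-96 + l)
(2585 + T(165)) - 1393 = (2585 + sqrt(-96 + 165)) - 1393 = (2585 + sqrt(69)) - 1393 = 1192 + sqrt(69)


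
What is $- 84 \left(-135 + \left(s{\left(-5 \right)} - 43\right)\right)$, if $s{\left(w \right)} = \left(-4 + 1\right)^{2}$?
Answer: $14196$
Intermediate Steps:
$s{\left(w \right)} = 9$ ($s{\left(w \right)} = \left(-3\right)^{2} = 9$)
$- 84 \left(-135 + \left(s{\left(-5 \right)} - 43\right)\right) = - 84 \left(-135 + \left(9 - 43\right)\right) = - 84 \left(-135 - 34\right) = \left(-84\right) \left(-169\right) = 14196$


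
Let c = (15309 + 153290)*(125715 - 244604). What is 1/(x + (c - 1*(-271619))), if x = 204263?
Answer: -1/20044090629 ≈ -4.9890e-11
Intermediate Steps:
c = -20044566511 (c = 168599*(-118889) = -20044566511)
1/(x + (c - 1*(-271619))) = 1/(204263 + (-20044566511 - 1*(-271619))) = 1/(204263 + (-20044566511 + 271619)) = 1/(204263 - 20044294892) = 1/(-20044090629) = -1/20044090629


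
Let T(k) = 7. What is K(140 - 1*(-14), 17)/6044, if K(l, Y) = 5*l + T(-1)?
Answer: 777/6044 ≈ 0.12856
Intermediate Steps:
K(l, Y) = 7 + 5*l (K(l, Y) = 5*l + 7 = 7 + 5*l)
K(140 - 1*(-14), 17)/6044 = (7 + 5*(140 - 1*(-14)))/6044 = (7 + 5*(140 + 14))*(1/6044) = (7 + 5*154)*(1/6044) = (7 + 770)*(1/6044) = 777*(1/6044) = 777/6044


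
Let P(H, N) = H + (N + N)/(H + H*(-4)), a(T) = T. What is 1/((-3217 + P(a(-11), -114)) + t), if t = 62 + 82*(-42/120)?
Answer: -110/352177 ≈ -0.00031234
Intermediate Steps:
P(H, N) = H - 2*N/(3*H) (P(H, N) = H + (2*N)/(H - 4*H) = H + (2*N)/((-3*H)) = H + (2*N)*(-1/(3*H)) = H - 2*N/(3*H))
t = 333/10 (t = 62 + 82*(-42*1/120) = 62 + 82*(-7/20) = 62 - 287/10 = 333/10 ≈ 33.300)
1/((-3217 + P(a(-11), -114)) + t) = 1/((-3217 + (-11 - 2/3*(-114)/(-11))) + 333/10) = 1/((-3217 + (-11 - 2/3*(-114)*(-1/11))) + 333/10) = 1/((-3217 + (-11 - 76/11)) + 333/10) = 1/((-3217 - 197/11) + 333/10) = 1/(-35584/11 + 333/10) = 1/(-352177/110) = -110/352177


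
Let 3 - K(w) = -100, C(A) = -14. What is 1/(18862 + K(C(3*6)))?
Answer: 1/18965 ≈ 5.2729e-5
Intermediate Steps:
K(w) = 103 (K(w) = 3 - 1*(-100) = 3 + 100 = 103)
1/(18862 + K(C(3*6))) = 1/(18862 + 103) = 1/18965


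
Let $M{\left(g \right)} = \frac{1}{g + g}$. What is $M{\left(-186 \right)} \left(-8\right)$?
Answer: $\frac{2}{93} \approx 0.021505$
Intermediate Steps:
$M{\left(g \right)} = \frac{1}{2 g}$
$M{\left(-186 \right)} \left(-8\right) = \frac{1}{2 \left(-186\right)} \left(-8\right) = \frac{1}{2} \left(- \frac{1}{186}\right) \left(-8\right) = \left(- \frac{1}{372}\right) \left(-8\right) = \frac{2}{93}$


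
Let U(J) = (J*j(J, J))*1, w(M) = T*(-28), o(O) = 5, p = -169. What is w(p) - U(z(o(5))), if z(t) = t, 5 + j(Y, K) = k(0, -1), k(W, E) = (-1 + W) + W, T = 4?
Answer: -82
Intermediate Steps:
k(W, E) = -1 + 2*W
j(Y, K) = -6 (j(Y, K) = -5 + (-1 + 2*0) = -5 + (-1 + 0) = -5 - 1 = -6)
w(M) = -112 (w(M) = 4*(-28) = -112)
U(J) = -6*J (U(J) = (J*(-6))*1 = -6*J*1 = -6*J)
w(p) - U(z(o(5))) = -112 - (-6)*5 = -112 - 1*(-30) = -112 + 30 = -82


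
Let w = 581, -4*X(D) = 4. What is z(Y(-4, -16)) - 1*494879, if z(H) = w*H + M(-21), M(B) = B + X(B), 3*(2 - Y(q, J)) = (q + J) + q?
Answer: -489091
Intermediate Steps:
X(D) = -1 (X(D) = -1/4*4 = -1)
Y(q, J) = 2 - 2*q/3 - J/3 (Y(q, J) = 2 - ((q + J) + q)/3 = 2 - ((J + q) + q)/3 = 2 - (J + 2*q)/3 = 2 + (-2*q/3 - J/3) = 2 - 2*q/3 - J/3)
M(B) = -1 + B (M(B) = B - 1 = -1 + B)
z(H) = -22 + 581*H (z(H) = 581*H + (-1 - 21) = 581*H - 22 = -22 + 581*H)
z(Y(-4, -16)) - 1*494879 = (-22 + 581*(2 - 2/3*(-4) - 1/3*(-16))) - 1*494879 = (-22 + 581*(2 + 8/3 + 16/3)) - 494879 = (-22 + 581*10) - 494879 = (-22 + 5810) - 494879 = 5788 - 494879 = -489091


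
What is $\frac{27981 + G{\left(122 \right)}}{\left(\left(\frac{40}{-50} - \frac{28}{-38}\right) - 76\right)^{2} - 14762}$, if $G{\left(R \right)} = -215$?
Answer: $- \frac{125294075}{40505987} \approx -3.0932$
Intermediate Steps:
$\frac{27981 + G{\left(122 \right)}}{\left(\left(\frac{40}{-50} - \frac{28}{-38}\right) - 76\right)^{2} - 14762} = \frac{27981 - 215}{\left(\left(\frac{40}{-50} - \frac{28}{-38}\right) - 76\right)^{2} - 14762} = \frac{27766}{\left(\left(40 \left(- \frac{1}{50}\right) - - \frac{14}{19}\right) - 76\right)^{2} - 14762} = \frac{27766}{\left(\left(- \frac{4}{5} + \frac{14}{19}\right) - 76\right)^{2} - 14762} = \frac{27766}{\left(- \frac{6}{95} - 76\right)^{2} - 14762} = \frac{27766}{\left(- \frac{7226}{95}\right)^{2} - 14762} = \frac{27766}{\frac{52215076}{9025} - 14762} = \frac{27766}{- \frac{81011974}{9025}} = 27766 \left(- \frac{9025}{81011974}\right) = - \frac{125294075}{40505987}$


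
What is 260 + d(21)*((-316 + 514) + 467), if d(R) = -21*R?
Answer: -293005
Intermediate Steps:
260 + d(21)*((-316 + 514) + 467) = 260 + (-21*21)*((-316 + 514) + 467) = 260 - 441*(198 + 467) = 260 - 441*665 = 260 - 293265 = -293005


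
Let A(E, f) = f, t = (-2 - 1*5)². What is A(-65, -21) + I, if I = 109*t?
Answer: 5320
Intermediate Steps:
t = 49 (t = (-2 - 5)² = (-7)² = 49)
I = 5341 (I = 109*49 = 5341)
A(-65, -21) + I = -21 + 5341 = 5320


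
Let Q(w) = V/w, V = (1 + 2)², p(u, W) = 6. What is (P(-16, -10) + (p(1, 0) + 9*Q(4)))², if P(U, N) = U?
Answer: 1681/16 ≈ 105.06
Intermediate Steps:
V = 9 (V = 3² = 9)
Q(w) = 9/w
(P(-16, -10) + (p(1, 0) + 9*Q(4)))² = (-16 + (6 + 9*(9/4)))² = (-16 + (6 + 81/4))² = (-16 + 105/4)² = (41/4)² = 1681/16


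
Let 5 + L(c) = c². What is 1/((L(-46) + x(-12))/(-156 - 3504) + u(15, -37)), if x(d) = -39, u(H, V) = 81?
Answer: 915/73597 ≈ 0.012433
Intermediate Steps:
L(c) = -5 + c²
1/((L(-46) + x(-12))/(-156 - 3504) + u(15, -37)) = 1/(((-5 + (-46)²) - 39)/(-156 - 3504) + 81) = 1/(((-5 + 2116) - 39)/(-3660) + 81) = 1/((2111 - 39)*(-1/3660) + 81) = 1/(2072*(-1/3660) + 81) = 1/(-518/915 + 81) = 1/(73597/915) = 915/73597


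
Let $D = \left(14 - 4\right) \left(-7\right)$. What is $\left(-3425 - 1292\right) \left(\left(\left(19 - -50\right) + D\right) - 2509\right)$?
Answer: $11839670$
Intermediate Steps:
$D = -70$ ($D = 10 \left(-7\right) = -70$)
$\left(-3425 - 1292\right) \left(\left(\left(19 - -50\right) + D\right) - 2509\right) = \left(-3425 - 1292\right) \left(\left(\left(19 - -50\right) - 70\right) - 2509\right) = - 4717 \left(\left(\left(19 + 50\right) - 70\right) - 2509\right) = - 4717 \left(\left(69 - 70\right) - 2509\right) = - 4717 \left(-1 - 2509\right) = \left(-4717\right) \left(-2510\right) = 11839670$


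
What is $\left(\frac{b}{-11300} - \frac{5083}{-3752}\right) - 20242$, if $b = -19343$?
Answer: $- \frac{214520551591}{10599400} \approx -20239.0$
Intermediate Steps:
$\left(\frac{b}{-11300} - \frac{5083}{-3752}\right) - 20242 = \left(- \frac{19343}{-11300} - \frac{5083}{-3752}\right) - 20242 = \left(\left(-19343\right) \left(- \frac{1}{11300}\right) - - \frac{5083}{3752}\right) - 20242 = \left(\frac{19343}{11300} + \frac{5083}{3752}\right) - 20242 = \frac{32503209}{10599400} - 20242 = - \frac{214520551591}{10599400}$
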